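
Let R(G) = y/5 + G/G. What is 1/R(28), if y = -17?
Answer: -5/12 ≈ -0.41667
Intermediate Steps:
R(G) = -12/5 (R(G) = -17/5 + G/G = -17*⅕ + 1 = -17/5 + 1 = -12/5)
1/R(28) = 1/(-12/5) = -5/12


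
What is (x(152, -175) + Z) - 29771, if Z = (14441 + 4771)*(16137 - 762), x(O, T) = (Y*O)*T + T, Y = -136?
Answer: 298972154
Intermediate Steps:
x(O, T) = T - 136*O*T (x(O, T) = (-136*O)*T + T = -136*O*T + T = T - 136*O*T)
Z = 295384500 (Z = 19212*15375 = 295384500)
(x(152, -175) + Z) - 29771 = (-175*(1 - 136*152) + 295384500) - 29771 = (-175*(1 - 20672) + 295384500) - 29771 = (-175*(-20671) + 295384500) - 29771 = (3617425 + 295384500) - 29771 = 299001925 - 29771 = 298972154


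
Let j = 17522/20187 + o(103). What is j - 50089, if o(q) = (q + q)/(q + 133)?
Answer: -119311157017/2382066 ≈ -50087.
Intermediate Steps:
o(q) = 2*q/(133 + q) (o(q) = (2*q)/(133 + q) = 2*q/(133 + q))
j = 4146857/2382066 (j = 17522/20187 + 2*103/(133 + 103) = 17522*(1/20187) + 2*103/236 = 17522/20187 + 2*103*(1/236) = 17522/20187 + 103/118 = 4146857/2382066 ≈ 1.7409)
j - 50089 = 4146857/2382066 - 50089 = -119311157017/2382066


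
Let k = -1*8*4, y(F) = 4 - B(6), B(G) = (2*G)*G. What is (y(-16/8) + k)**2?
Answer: 10000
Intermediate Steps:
B(G) = 2*G**2
y(F) = -68 (y(F) = 4 - 2*6**2 = 4 - 2*36 = 4 - 1*72 = 4 - 72 = -68)
k = -32 (k = -8*4 = -32)
(y(-16/8) + k)**2 = (-68 - 32)**2 = (-100)**2 = 10000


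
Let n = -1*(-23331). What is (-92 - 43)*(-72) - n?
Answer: -13611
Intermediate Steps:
n = 23331
(-92 - 43)*(-72) - n = (-92 - 43)*(-72) - 1*23331 = -135*(-72) - 23331 = 9720 - 23331 = -13611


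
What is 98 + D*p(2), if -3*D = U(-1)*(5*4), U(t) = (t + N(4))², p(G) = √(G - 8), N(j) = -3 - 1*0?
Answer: 98 - 320*I*√6/3 ≈ 98.0 - 261.28*I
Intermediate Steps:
N(j) = -3 (N(j) = -3 + 0 = -3)
p(G) = √(-8 + G)
U(t) = (-3 + t)² (U(t) = (t - 3)² = (-3 + t)²)
D = -320/3 (D = -(-3 - 1)²*5*4/3 = -(-4)²*20/3 = -16*20/3 = -⅓*320 = -320/3 ≈ -106.67)
98 + D*p(2) = 98 - 320*√(-8 + 2)/3 = 98 - 320*I*√6/3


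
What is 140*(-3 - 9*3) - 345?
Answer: -4545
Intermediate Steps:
140*(-3 - 9*3) - 345 = 140*(-3 - 27) - 345 = 140*(-30) - 345 = -4200 - 345 = -4545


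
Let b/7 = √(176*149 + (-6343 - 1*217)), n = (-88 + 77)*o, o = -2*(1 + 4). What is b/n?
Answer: 14*√1229/55 ≈ 8.9236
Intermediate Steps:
o = -10 (o = -2*5 = -10)
n = 110 (n = (-88 + 77)*(-10) = -11*(-10) = 110)
b = 28*√1229 (b = 7*√(176*149 + (-6343 - 1*217)) = 7*√(26224 + (-6343 - 217)) = 7*√(26224 - 6560) = 7*√19664 = 7*(4*√1229) = 28*√1229 ≈ 981.60)
b/n = (28*√1229)/110 = (28*√1229)*(1/110) = 14*√1229/55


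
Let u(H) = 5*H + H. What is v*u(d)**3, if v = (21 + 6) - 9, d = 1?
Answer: 3888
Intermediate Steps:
u(H) = 6*H
v = 18 (v = 27 - 9 = 18)
v*u(d)**3 = 18*(6*1)**3 = 18*6**3 = 18*216 = 3888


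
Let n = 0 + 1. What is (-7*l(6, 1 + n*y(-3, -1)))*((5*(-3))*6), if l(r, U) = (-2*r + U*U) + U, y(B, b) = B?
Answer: -6300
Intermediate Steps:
n = 1
l(r, U) = U + U**2 - 2*r (l(r, U) = (-2*r + U**2) + U = (U**2 - 2*r) + U = U + U**2 - 2*r)
(-7*l(6, 1 + n*y(-3, -1)))*((5*(-3))*6) = (-7*((1 + 1*(-3)) + (1 + 1*(-3))**2 - 2*6))*((5*(-3))*6) = (-7*((1 - 3) + (1 - 3)**2 - 12))*(-15*6) = -7*(-2 + (-2)**2 - 12)*(-90) = -7*(-2 + 4 - 12)*(-90) = -7*(-10)*(-90) = 70*(-90) = -6300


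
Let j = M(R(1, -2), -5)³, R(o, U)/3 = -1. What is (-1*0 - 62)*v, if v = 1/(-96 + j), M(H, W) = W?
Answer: 62/221 ≈ 0.28054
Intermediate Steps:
R(o, U) = -3 (R(o, U) = 3*(-1) = -3)
j = -125 (j = (-5)³ = -125)
v = -1/221 (v = 1/(-96 - 125) = 1/(-221) = -1/221 ≈ -0.0045249)
(-1*0 - 62)*v = (-1*0 - 62)*(-1/221) = (0 - 62)*(-1/221) = -62*(-1/221) = 62/221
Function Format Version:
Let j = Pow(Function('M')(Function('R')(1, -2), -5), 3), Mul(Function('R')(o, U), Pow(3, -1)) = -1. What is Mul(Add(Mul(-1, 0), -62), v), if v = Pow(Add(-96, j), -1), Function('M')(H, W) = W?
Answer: Rational(62, 221) ≈ 0.28054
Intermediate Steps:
Function('R')(o, U) = -3 (Function('R')(o, U) = Mul(3, -1) = -3)
j = -125 (j = Pow(-5, 3) = -125)
v = Rational(-1, 221) (v = Pow(Add(-96, -125), -1) = Pow(-221, -1) = Rational(-1, 221) ≈ -0.0045249)
Mul(Add(Mul(-1, 0), -62), v) = Mul(Add(Mul(-1, 0), -62), Rational(-1, 221)) = Mul(Add(0, -62), Rational(-1, 221)) = Mul(-62, Rational(-1, 221)) = Rational(62, 221)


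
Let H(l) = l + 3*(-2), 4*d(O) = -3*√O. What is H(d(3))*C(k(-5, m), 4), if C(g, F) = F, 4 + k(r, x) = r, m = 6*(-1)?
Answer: -24 - 3*√3 ≈ -29.196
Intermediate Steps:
m = -6
k(r, x) = -4 + r
d(O) = -3*√O/4 (d(O) = (-3*√O)/4 = -3*√O/4)
H(l) = -6 + l (H(l) = l - 6 = -6 + l)
H(d(3))*C(k(-5, m), 4) = (-6 - 3*√3/4)*4 = -24 - 3*√3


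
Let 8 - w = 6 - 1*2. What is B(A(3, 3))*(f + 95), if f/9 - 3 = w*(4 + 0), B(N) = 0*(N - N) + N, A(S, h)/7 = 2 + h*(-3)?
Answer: -13034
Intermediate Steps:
w = 4 (w = 8 - (6 - 1*2) = 8 - (6 - 2) = 8 - 1*4 = 8 - 4 = 4)
A(S, h) = 14 - 21*h (A(S, h) = 7*(2 + h*(-3)) = 7*(2 - 3*h) = 14 - 21*h)
B(N) = N (B(N) = 0*0 + N = 0 + N = N)
f = 171 (f = 27 + 9*(4*(4 + 0)) = 27 + 9*(4*4) = 27 + 9*16 = 27 + 144 = 171)
B(A(3, 3))*(f + 95) = (14 - 21*3)*(171 + 95) = (14 - 63)*266 = -49*266 = -13034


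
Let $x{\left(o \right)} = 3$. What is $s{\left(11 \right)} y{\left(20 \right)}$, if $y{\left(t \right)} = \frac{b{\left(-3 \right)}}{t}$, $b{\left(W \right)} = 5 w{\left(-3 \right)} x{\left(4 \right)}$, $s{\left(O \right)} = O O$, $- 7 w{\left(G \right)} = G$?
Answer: $\frac{1089}{28} \approx 38.893$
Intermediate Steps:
$w{\left(G \right)} = - \frac{G}{7}$
$s{\left(O \right)} = O^{2}$
$b{\left(W \right)} = \frac{45}{7}$ ($b{\left(W \right)} = 5 \left(\left(- \frac{1}{7}\right) \left(-3\right)\right) 3 = 5 \cdot \frac{3}{7} \cdot 3 = \frac{15}{7} \cdot 3 = \frac{45}{7}$)
$y{\left(t \right)} = \frac{45}{7 t}$
$s{\left(11 \right)} y{\left(20 \right)} = 11^{2} \frac{45}{7 \cdot 20} = 121 \cdot \frac{45}{7} \cdot \frac{1}{20} = 121 \cdot \frac{9}{28} = \frac{1089}{28}$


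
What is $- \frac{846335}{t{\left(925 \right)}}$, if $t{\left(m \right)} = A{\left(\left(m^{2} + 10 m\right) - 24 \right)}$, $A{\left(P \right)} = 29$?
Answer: $- \frac{846335}{29} \approx -29184.0$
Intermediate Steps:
$t{\left(m \right)} = 29$
$- \frac{846335}{t{\left(925 \right)}} = - \frac{846335}{29}$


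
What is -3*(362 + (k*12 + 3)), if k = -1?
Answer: -1059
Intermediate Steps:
-3*(362 + (k*12 + 3)) = -3*(362 + (-1*12 + 3)) = -3*(362 + (-12 + 3)) = -3*(362 - 9) = -3*353 = -1059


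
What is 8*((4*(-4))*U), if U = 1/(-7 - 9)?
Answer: 8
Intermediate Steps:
U = -1/16 (U = 1/(-16) = -1/16 ≈ -0.062500)
8*((4*(-4))*U) = 8*((4*(-4))*(-1/16)) = 8*(-16*(-1/16)) = 8*1 = 8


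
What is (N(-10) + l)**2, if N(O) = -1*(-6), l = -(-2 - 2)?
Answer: 100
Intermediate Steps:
l = 4 (l = -1*(-4) = 4)
N(O) = 6
(N(-10) + l)**2 = (6 + 4)**2 = 10**2 = 100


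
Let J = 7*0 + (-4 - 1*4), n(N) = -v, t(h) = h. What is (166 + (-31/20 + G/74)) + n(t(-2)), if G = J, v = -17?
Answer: 134193/740 ≈ 181.34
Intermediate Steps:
n(N) = 17 (n(N) = -1*(-17) = 17)
J = -8 (J = 0 + (-4 - 4) = 0 - 8 = -8)
G = -8
(166 + (-31/20 + G/74)) + n(t(-2)) = (166 + (-31/20 - 8/74)) + 17 = (166 + (-31*1/20 - 8*1/74)) + 17 = (166 + (-31/20 - 4/37)) + 17 = (166 - 1227/740) + 17 = 121613/740 + 17 = 134193/740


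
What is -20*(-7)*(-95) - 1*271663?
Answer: -284963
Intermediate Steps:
-20*(-7)*(-95) - 1*271663 = 140*(-95) - 271663 = -13300 - 271663 = -284963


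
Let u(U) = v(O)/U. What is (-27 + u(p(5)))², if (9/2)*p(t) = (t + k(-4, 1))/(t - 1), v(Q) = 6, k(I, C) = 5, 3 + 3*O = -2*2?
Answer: 6561/25 ≈ 262.44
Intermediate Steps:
O = -7/3 (O = -1 + (-2*2)/3 = -1 + (⅓)*(-4) = -1 - 4/3 = -7/3 ≈ -2.3333)
p(t) = 2*(5 + t)/(9*(-1 + t)) (p(t) = 2*((t + 5)/(t - 1))/9 = 2*((5 + t)/(-1 + t))/9 = 2*(5 + t)/(9*(-1 + t)))
u(U) = 6/U
(-27 + u(p(5)))² = (-27 + 6/((2*(5 + 5)/(9*(-1 + 5)))))² = (-27 + 6/(((2/9)*10/4)))² = (-27 + 6/(((2/9)*(¼)*10)))² = (-27 + 6/(5/9))² = (-27 + 6*(9/5))² = (-27 + 54/5)² = (-81/5)² = 6561/25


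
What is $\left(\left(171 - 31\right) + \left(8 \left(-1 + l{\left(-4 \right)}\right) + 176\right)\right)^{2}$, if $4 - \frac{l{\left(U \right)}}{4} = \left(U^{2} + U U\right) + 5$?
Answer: $559504$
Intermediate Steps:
$l{\left(U \right)} = -4 - 8 U^{2}$ ($l{\left(U \right)} = 16 - 4 \left(\left(U^{2} + U U\right) + 5\right) = 16 - 4 \left(\left(U^{2} + U^{2}\right) + 5\right) = 16 - 4 \left(2 U^{2} + 5\right) = 16 - 4 \left(5 + 2 U^{2}\right) = 16 - \left(20 + 8 U^{2}\right) = -4 - 8 U^{2}$)
$\left(\left(171 - 31\right) + \left(8 \left(-1 + l{\left(-4 \right)}\right) + 176\right)\right)^{2} = \left(\left(171 - 31\right) + \left(8 \left(-1 - \left(4 + 8 \left(-4\right)^{2}\right)\right) + 176\right)\right)^{2} = \left(140 + \left(8 \left(-1 - 132\right) + 176\right)\right)^{2} = \left(140 + \left(8 \left(-133\right) + 176\right)\right)^{2} = \left(140 + \left(-1064 + 176\right)\right)^{2} = \left(140 - 888\right)^{2} = \left(-748\right)^{2} = 559504$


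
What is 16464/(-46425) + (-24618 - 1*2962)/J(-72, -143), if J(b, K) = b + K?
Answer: 85124116/665425 ≈ 127.92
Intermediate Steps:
J(b, K) = K + b
16464/(-46425) + (-24618 - 1*2962)/J(-72, -143) = 16464/(-46425) + (-24618 - 1*2962)/(-143 - 72) = 16464*(-1/46425) + (-24618 - 2962)/(-215) = -5488/15475 - 27580*(-1/215) = -5488/15475 + 5516/43 = 85124116/665425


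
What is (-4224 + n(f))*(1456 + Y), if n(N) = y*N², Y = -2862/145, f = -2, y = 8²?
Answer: -826367744/145 ≈ -5.6991e+6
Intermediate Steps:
y = 64
Y = -2862/145 (Y = -2862*1/145 = -2862/145 ≈ -19.738)
n(N) = 64*N²
(-4224 + n(f))*(1456 + Y) = (-4224 + 64*(-2)²)*(1456 - 2862/145) = (-4224 + 64*4)*(208258/145) = (-4224 + 256)*(208258/145) = -3968*208258/145 = -826367744/145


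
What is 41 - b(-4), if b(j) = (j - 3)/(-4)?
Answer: 157/4 ≈ 39.250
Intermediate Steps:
b(j) = 3/4 - j/4 (b(j) = -(-3 + j)/4 = 3/4 - j/4)
41 - b(-4) = 41 - (3/4 - 1/4*(-4)) = 41 - (3/4 + 1) = 41 - 1*7/4 = 41 - 7/4 = 157/4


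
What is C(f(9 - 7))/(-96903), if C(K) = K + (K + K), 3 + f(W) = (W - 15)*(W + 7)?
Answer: 40/10767 ≈ 0.0037151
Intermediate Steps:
f(W) = -3 + (-15 + W)*(7 + W) (f(W) = -3 + (W - 15)*(W + 7) = -3 + (-15 + W)*(7 + W))
C(K) = 3*K (C(K) = K + 2*K = 3*K)
C(f(9 - 7))/(-96903) = (3*(-108 + (9 - 7)² - 8*(9 - 7)))/(-96903) = (3*(-108 + 2² - 8*2))*(-1/96903) = (3*(-108 + 4 - 16))*(-1/96903) = (3*(-120))*(-1/96903) = -360*(-1/96903) = 40/10767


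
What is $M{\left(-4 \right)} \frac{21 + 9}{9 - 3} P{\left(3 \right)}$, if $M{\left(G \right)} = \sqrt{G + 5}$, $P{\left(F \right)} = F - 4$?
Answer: $-5$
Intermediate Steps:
$P{\left(F \right)} = -4 + F$
$M{\left(G \right)} = \sqrt{5 + G}$
$M{\left(-4 \right)} \frac{21 + 9}{9 - 3} P{\left(3 \right)} = \sqrt{5 - 4} \frac{21 + 9}{9 - 3} \left(-4 + 3\right) = \sqrt{1} \cdot \frac{30}{6} \left(-1\right) = 1 \cdot 30 \cdot \frac{1}{6} \left(-1\right) = 1 \cdot 5 \left(-1\right) = 5 \left(-1\right) = -5$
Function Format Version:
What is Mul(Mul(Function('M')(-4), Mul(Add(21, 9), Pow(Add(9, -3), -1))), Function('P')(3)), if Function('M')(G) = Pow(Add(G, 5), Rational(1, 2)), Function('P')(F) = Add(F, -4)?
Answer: -5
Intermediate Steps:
Function('P')(F) = Add(-4, F)
Function('M')(G) = Pow(Add(5, G), Rational(1, 2))
Mul(Mul(Function('M')(-4), Mul(Add(21, 9), Pow(Add(9, -3), -1))), Function('P')(3)) = Mul(Mul(Pow(Add(5, -4), Rational(1, 2)), Mul(Add(21, 9), Pow(Add(9, -3), -1))), Add(-4, 3)) = Mul(Mul(Pow(1, Rational(1, 2)), Mul(30, Pow(6, -1))), -1) = Mul(Mul(1, Mul(30, Rational(1, 6))), -1) = Mul(Mul(1, 5), -1) = Mul(5, -1) = -5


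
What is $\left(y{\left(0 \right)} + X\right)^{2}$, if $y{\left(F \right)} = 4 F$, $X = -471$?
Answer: $221841$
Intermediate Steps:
$\left(y{\left(0 \right)} + X\right)^{2} = \left(4 \cdot 0 - 471\right)^{2} = \left(0 - 471\right)^{2} = \left(-471\right)^{2} = 221841$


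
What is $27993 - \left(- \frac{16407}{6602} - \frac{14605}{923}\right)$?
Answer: $\frac{170690998349}{6093646} \approx 28011.0$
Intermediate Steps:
$27993 - \left(- \frac{16407}{6602} - \frac{14605}{923}\right) = 27993 - - \frac{111565871}{6093646} = 27993 + \frac{111565871}{6093646} = \frac{170690998349}{6093646}$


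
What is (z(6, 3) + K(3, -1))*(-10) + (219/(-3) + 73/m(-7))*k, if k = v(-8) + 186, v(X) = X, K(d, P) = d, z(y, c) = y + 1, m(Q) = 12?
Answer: -72067/6 ≈ -12011.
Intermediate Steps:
z(y, c) = 1 + y
k = 178 (k = -8 + 186 = 178)
(z(6, 3) + K(3, -1))*(-10) + (219/(-3) + 73/m(-7))*k = ((1 + 6) + 3)*(-10) + (219/(-3) + 73/12)*178 = (7 + 3)*(-10) + (219*(-⅓) + 73*(1/12))*178 = 10*(-10) + (-73 + 73/12)*178 = -100 - 803/12*178 = -100 - 71467/6 = -72067/6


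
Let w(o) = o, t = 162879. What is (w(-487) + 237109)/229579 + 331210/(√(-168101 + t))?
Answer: 236622/229579 - 165605*I*√5222/2611 ≈ 1.0307 - 4583.4*I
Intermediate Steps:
(w(-487) + 237109)/229579 + 331210/(√(-168101 + t)) = (-487 + 237109)/229579 + 331210/(√(-168101 + 162879)) = 236622*(1/229579) + 331210/(√(-5222)) = 236622/229579 + 331210/((I*√5222)) = 236622/229579 + 331210*(-I*√5222/5222) = 236622/229579 - 165605*I*√5222/2611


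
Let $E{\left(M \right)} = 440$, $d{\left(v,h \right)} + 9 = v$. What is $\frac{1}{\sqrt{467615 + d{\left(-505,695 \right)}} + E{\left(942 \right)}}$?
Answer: $- \frac{440}{273501} + \frac{\sqrt{467101}}{273501} \approx 0.00089012$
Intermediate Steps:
$d{\left(v,h \right)} = -9 + v$
$\frac{1}{\sqrt{467615 + d{\left(-505,695 \right)}} + E{\left(942 \right)}} = \frac{1}{\sqrt{467615 - 514} + 440} = \frac{1}{\sqrt{467101} + 440} = \frac{1}{440 + \sqrt{467101}}$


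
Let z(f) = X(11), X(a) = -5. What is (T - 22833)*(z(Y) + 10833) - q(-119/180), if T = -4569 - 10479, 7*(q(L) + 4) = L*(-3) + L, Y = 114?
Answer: -36915791777/90 ≈ -4.1018e+8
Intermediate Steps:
z(f) = -5
q(L) = -4 - 2*L/7 (q(L) = -4 + (L*(-3) + L)/7 = -4 + (-3*L + L)/7 = -4 + (-2*L)/7 = -4 - 2*L/7)
T = -15048
(T - 22833)*(z(Y) + 10833) - q(-119/180) = (-15048 - 22833)*(-5 + 10833) - (-4 - (-34)/180) = -37881*10828 - (-4 - (-34)/180) = -410175468 - (-4 - 2/7*(-119/180)) = -410175468 - (-4 + 17/90) = -410175468 - 1*(-343/90) = -410175468 + 343/90 = -36915791777/90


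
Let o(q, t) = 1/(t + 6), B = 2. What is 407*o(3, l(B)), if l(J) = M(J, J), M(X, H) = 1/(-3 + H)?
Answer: 407/5 ≈ 81.400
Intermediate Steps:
l(J) = 1/(-3 + J)
o(q, t) = 1/(6 + t)
407*o(3, l(B)) = 407/(6 + 1/(-3 + 2)) = 407/(6 + 1/(-1)) = 407/(6 - 1) = 407/5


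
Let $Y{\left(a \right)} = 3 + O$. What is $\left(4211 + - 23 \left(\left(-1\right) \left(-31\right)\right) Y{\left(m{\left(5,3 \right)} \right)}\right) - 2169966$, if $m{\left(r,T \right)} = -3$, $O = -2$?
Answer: $-2166468$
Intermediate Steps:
$Y{\left(a \right)} = 1$ ($Y{\left(a \right)} = 3 - 2 = 1$)
$\left(4211 + - 23 \left(\left(-1\right) \left(-31\right)\right) Y{\left(m{\left(5,3 \right)} \right)}\right) - 2169966 = \left(4211 + - 23 \left(\left(-1\right) \left(-31\right)\right) 1\right) - 2169966 = \left(4211 + \left(-23\right) 31 \cdot 1\right) - 2169966 = \left(4211 - 713\right) - 2169966 = 3498 - 2169966 = -2166468$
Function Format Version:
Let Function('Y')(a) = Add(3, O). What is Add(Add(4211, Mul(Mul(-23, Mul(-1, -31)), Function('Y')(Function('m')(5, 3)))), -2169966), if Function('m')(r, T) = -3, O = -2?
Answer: -2166468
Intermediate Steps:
Function('Y')(a) = 1 (Function('Y')(a) = Add(3, -2) = 1)
Add(Add(4211, Mul(Mul(-23, Mul(-1, -31)), Function('Y')(Function('m')(5, 3)))), -2169966) = Add(Add(4211, Mul(Mul(-23, Mul(-1, -31)), 1)), -2169966) = Add(Add(4211, Mul(Mul(-23, 31), 1)), -2169966) = Add(Add(4211, Mul(-713, 1)), -2169966) = Add(Add(4211, -713), -2169966) = Add(3498, -2169966) = -2166468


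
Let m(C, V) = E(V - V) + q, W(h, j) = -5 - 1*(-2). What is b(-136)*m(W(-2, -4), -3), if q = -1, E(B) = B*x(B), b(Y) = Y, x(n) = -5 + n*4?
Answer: 136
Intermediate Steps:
W(h, j) = -3 (W(h, j) = -5 + 2 = -3)
x(n) = -5 + 4*n
E(B) = B*(-5 + 4*B)
m(C, V) = -1 (m(C, V) = (V - V)*(-5 + 4*(V - V)) - 1 = 0*(-5 + 4*0) - 1 = 0*(-5 + 0) - 1 = 0*(-5) - 1 = 0 - 1 = -1)
b(-136)*m(W(-2, -4), -3) = -136*(-1) = 136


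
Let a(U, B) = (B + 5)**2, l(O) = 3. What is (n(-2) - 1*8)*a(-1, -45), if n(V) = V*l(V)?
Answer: -22400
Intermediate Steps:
n(V) = 3*V (n(V) = V*3 = 3*V)
a(U, B) = (5 + B)**2
(n(-2) - 1*8)*a(-1, -45) = (3*(-2) - 1*8)*(5 - 45)**2 = (-6 - 8)*(-40)**2 = -14*1600 = -22400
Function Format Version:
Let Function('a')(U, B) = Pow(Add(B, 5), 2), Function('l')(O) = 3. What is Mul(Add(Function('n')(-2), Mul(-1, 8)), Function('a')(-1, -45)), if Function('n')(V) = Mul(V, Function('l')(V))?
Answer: -22400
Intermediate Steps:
Function('n')(V) = Mul(3, V) (Function('n')(V) = Mul(V, 3) = Mul(3, V))
Function('a')(U, B) = Pow(Add(5, B), 2)
Mul(Add(Function('n')(-2), Mul(-1, 8)), Function('a')(-1, -45)) = Mul(Add(Mul(3, -2), Mul(-1, 8)), Pow(Add(5, -45), 2)) = Mul(Add(-6, -8), Pow(-40, 2)) = Mul(-14, 1600) = -22400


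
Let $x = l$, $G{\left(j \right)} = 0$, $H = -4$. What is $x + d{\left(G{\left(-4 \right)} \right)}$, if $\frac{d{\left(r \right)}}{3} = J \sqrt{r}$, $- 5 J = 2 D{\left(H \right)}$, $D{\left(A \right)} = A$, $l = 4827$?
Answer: $4827$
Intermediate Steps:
$x = 4827$
$J = \frac{8}{5}$ ($J = - \frac{2 \left(-4\right)}{5} = \left(- \frac{1}{5}\right) \left(-8\right) = \frac{8}{5} \approx 1.6$)
$d{\left(r \right)} = \frac{24 \sqrt{r}}{5}$ ($d{\left(r \right)} = 3 \frac{8 \sqrt{r}}{5} = \frac{24 \sqrt{r}}{5}$)
$x + d{\left(G{\left(-4 \right)} \right)} = 4827 + \frac{24 \sqrt{0}}{5} = 4827 + \frac{24}{5} \cdot 0 = 4827 + 0 = 4827$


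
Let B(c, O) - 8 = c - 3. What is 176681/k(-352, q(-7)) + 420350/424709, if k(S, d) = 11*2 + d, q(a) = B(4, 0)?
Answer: 75051041679/13165979 ≈ 5700.4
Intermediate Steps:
B(c, O) = 5 + c (B(c, O) = 8 + (c - 3) = 8 + (-3 + c) = 5 + c)
q(a) = 9 (q(a) = 5 + 4 = 9)
k(S, d) = 22 + d
176681/k(-352, q(-7)) + 420350/424709 = 176681/(22 + 9) + 420350/424709 = 176681/31 + 420350*(1/424709) = 176681*(1/31) + 420350/424709 = 176681/31 + 420350/424709 = 75051041679/13165979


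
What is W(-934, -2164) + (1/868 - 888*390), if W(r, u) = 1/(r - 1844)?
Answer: -417541399685/1205652 ≈ -3.4632e+5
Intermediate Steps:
W(r, u) = 1/(-1844 + r)
W(-934, -2164) + (1/868 - 888*390) = 1/(-1844 - 934) + (1/868 - 888*390) = 1/(-2778) + (1/868 - 346320) = -1/2778 - 300605759/868 = -417541399685/1205652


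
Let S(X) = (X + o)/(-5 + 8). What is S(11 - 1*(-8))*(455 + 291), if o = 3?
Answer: 16412/3 ≈ 5470.7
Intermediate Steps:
S(X) = 1 + X/3 (S(X) = (X + 3)/(-5 + 8) = (3 + X)/3 = (3 + X)*(⅓) = 1 + X/3)
S(11 - 1*(-8))*(455 + 291) = (1 + (11 - 1*(-8))/3)*(455 + 291) = (1 + (11 + 8)/3)*746 = (1 + (⅓)*19)*746 = (1 + 19/3)*746 = (22/3)*746 = 16412/3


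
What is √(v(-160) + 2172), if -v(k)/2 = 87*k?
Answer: 2*√7503 ≈ 173.24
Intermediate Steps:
v(k) = -174*k
√(v(-160) + 2172) = √(-174*(-160) + 2172) = √(27840 + 2172) = √30012 = 2*√7503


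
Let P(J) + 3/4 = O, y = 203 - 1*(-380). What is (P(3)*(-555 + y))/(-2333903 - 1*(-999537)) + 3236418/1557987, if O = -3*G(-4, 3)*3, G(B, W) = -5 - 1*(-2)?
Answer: 1439140340181/692974960414 ≈ 2.0768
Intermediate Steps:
G(B, W) = -3 (G(B, W) = -5 + 2 = -3)
y = 583 (y = 203 + 380 = 583)
O = 27 (O = -3*(-3)*3 = 9*3 = 27)
P(J) = 105/4 (P(J) = -¾ + 27 = 105/4)
(P(3)*(-555 + y))/(-2333903 - 1*(-999537)) + 3236418/1557987 = (105*(-555 + 583)/4)/(-2333903 - 1*(-999537)) + 3236418/1557987 = ((105/4)*28)/(-2333903 + 999537) + 3236418*(1/1557987) = 735/(-1334366) + 1078806/519329 = 735*(-1/1334366) + 1078806/519329 = -735/1334366 + 1078806/519329 = 1439140340181/692974960414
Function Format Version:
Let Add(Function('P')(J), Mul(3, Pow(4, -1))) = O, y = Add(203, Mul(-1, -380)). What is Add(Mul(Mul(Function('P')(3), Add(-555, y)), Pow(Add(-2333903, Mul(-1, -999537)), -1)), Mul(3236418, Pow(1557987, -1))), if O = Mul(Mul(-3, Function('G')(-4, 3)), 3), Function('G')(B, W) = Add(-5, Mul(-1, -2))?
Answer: Rational(1439140340181, 692974960414) ≈ 2.0768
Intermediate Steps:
Function('G')(B, W) = -3 (Function('G')(B, W) = Add(-5, 2) = -3)
y = 583 (y = Add(203, 380) = 583)
O = 27 (O = Mul(Mul(-3, -3), 3) = Mul(9, 3) = 27)
Function('P')(J) = Rational(105, 4) (Function('P')(J) = Add(Rational(-3, 4), 27) = Rational(105, 4))
Add(Mul(Mul(Function('P')(3), Add(-555, y)), Pow(Add(-2333903, Mul(-1, -999537)), -1)), Mul(3236418, Pow(1557987, -1))) = Add(Mul(Mul(Rational(105, 4), Add(-555, 583)), Pow(Add(-2333903, Mul(-1, -999537)), -1)), Mul(3236418, Pow(1557987, -1))) = Add(Mul(Mul(Rational(105, 4), 28), Pow(Add(-2333903, 999537), -1)), Mul(3236418, Rational(1, 1557987))) = Add(Mul(735, Pow(-1334366, -1)), Rational(1078806, 519329)) = Add(Mul(735, Rational(-1, 1334366)), Rational(1078806, 519329)) = Add(Rational(-735, 1334366), Rational(1078806, 519329)) = Rational(1439140340181, 692974960414)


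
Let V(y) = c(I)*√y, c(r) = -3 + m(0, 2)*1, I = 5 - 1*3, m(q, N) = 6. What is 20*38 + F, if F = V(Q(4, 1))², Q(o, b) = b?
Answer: 769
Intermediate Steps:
I = 2 (I = 5 - 3 = 2)
c(r) = 3 (c(r) = -3 + 6*1 = -3 + 6 = 3)
V(y) = 3*√y
F = 9 (F = (3*√1)² = (3*1)² = 3² = 9)
20*38 + F = 20*38 + 9 = 760 + 9 = 769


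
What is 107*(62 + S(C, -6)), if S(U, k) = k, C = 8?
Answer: 5992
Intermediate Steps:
107*(62 + S(C, -6)) = 107*(62 - 6) = 107*56 = 5992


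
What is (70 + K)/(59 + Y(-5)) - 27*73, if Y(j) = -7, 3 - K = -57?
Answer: -3937/2 ≈ -1968.5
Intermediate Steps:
K = 60 (K = 3 - 1*(-57) = 3 + 57 = 60)
(70 + K)/(59 + Y(-5)) - 27*73 = (70 + 60)/(59 - 7) - 27*73 = 130/52 - 1971 = 130*(1/52) - 1971 = 5/2 - 1971 = -3937/2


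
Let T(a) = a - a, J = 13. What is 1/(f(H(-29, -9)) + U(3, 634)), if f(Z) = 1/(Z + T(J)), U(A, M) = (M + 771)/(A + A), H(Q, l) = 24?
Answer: 24/5621 ≈ 0.0042697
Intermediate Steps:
T(a) = 0
U(A, M) = (771 + M)/(2*A) (U(A, M) = (771 + M)/((2*A)) = (771 + M)*(1/(2*A)) = (771 + M)/(2*A))
f(Z) = 1/Z (f(Z) = 1/(Z + 0) = 1/Z)
1/(f(H(-29, -9)) + U(3, 634)) = 1/(1/24 + (½)*(771 + 634)/3) = 1/(1/24 + (½)*(⅓)*1405) = 1/(1/24 + 1405/6) = 1/(5621/24) = 24/5621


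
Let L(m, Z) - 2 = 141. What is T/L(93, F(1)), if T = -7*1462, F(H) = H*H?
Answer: -10234/143 ≈ -71.566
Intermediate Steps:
F(H) = H²
L(m, Z) = 143 (L(m, Z) = 2 + 141 = 143)
T = -10234
T/L(93, F(1)) = -10234/143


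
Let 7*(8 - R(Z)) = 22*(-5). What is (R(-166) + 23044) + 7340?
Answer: 212854/7 ≈ 30408.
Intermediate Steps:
R(Z) = 166/7 (R(Z) = 8 - 22*(-5)/7 = 8 - ⅐*(-110) = 8 + 110/7 = 166/7)
(R(-166) + 23044) + 7340 = (166/7 + 23044) + 7340 = 161474/7 + 7340 = 212854/7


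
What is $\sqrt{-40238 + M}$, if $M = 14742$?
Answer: $2 i \sqrt{6374} \approx 159.67 i$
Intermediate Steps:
$\sqrt{-40238 + M} = \sqrt{-40238 + 14742} = \sqrt{-25496} = 2 i \sqrt{6374}$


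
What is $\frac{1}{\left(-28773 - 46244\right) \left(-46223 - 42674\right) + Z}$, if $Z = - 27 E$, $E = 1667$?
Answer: $\frac{1}{6668741240} \approx 1.4995 \cdot 10^{-10}$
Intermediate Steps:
$Z = -45009$ ($Z = \left(-27\right) 1667 = -45009$)
$\frac{1}{\left(-28773 - 46244\right) \left(-46223 - 42674\right) + Z} = \frac{1}{\left(-28773 - 46244\right) \left(-46223 - 42674\right) - 45009} = \frac{1}{\left(-75017\right) \left(-88897\right) - 45009} = \frac{1}{6668786249 - 45009} = \frac{1}{6668741240}$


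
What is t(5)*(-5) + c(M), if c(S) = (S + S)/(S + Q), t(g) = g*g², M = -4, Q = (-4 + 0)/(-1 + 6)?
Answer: -1870/3 ≈ -623.33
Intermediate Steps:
Q = -⅘ (Q = -4/5 = -4*⅕ = -⅘ ≈ -0.80000)
t(g) = g³
c(S) = 2*S/(-⅘ + S) (c(S) = (S + S)/(S - ⅘) = (2*S)/(-⅘ + S) = 2*S/(-⅘ + S))
t(5)*(-5) + c(M) = 5³*(-5) + 10*(-4)/(-4 + 5*(-4)) = 125*(-5) + 10*(-4)/(-4 - 20) = -625 + 10*(-4)/(-24) = -625 + 10*(-4)*(-1/24) = -625 + 5/3 = -1870/3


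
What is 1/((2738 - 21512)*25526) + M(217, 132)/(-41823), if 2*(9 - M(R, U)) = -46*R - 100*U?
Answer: -617667942247/2226959151228 ≈ -0.27736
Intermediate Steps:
M(R, U) = 9 + 23*R + 50*U (M(R, U) = 9 - (-46*R - 100*U)/2 = 9 - (-100*U - 46*R)/2 = 9 + (23*R + 50*U) = 9 + 23*R + 50*U)
1/((2738 - 21512)*25526) + M(217, 132)/(-41823) = 1/((2738 - 21512)*25526) + (9 + 23*217 + 50*132)/(-41823) = (1/25526)/(-18774) + (9 + 4991 + 6600)*(-1/41823) = -1/18774*1/25526 + 11600*(-1/41823) = -1/479225124 - 11600/41823 = -617667942247/2226959151228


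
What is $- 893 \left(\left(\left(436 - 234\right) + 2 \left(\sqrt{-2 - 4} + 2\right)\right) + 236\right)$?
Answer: $-394706 - 1786 i \sqrt{6} \approx -3.9471 \cdot 10^{5} - 4374.8 i$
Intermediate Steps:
$- 893 \left(\left(\left(436 - 234\right) + 2 \left(\sqrt{-2 - 4} + 2\right)\right) + 236\right) = - 893 \left(\left(202 + 2 \left(\sqrt{-6} + 2\right)\right) + 236\right) = - 893 \left(\left(202 + 2 \left(i \sqrt{6} + 2\right)\right) + 236\right) = - 893 \left(\left(202 + 2 \left(2 + i \sqrt{6}\right)\right) + 236\right) = - 893 \left(\left(202 + \left(4 + 2 i \sqrt{6}\right)\right) + 236\right) = - 893 \left(\left(206 + 2 i \sqrt{6}\right) + 236\right) = - 893 \left(442 + 2 i \sqrt{6}\right) = -394706 - 1786 i \sqrt{6}$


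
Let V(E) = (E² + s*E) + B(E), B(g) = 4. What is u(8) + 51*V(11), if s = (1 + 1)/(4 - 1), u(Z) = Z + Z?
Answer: 6765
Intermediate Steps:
u(Z) = 2*Z
s = ⅔ (s = 2/3 = 2*(⅓) = ⅔ ≈ 0.66667)
V(E) = 4 + E² + 2*E/3 (V(E) = (E² + 2*E/3) + 4 = 4 + E² + 2*E/3)
u(8) + 51*V(11) = 2*8 + 51*(4 + 11² + (⅔)*11) = 16 + 51*(4 + 121 + 22/3) = 16 + 51*(397/3) = 16 + 6749 = 6765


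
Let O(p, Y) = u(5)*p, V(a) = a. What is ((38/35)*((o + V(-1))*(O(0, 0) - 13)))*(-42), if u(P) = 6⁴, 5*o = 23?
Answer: 53352/25 ≈ 2134.1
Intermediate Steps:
o = 23/5 (o = (⅕)*23 = 23/5 ≈ 4.6000)
u(P) = 1296
O(p, Y) = 1296*p
((38/35)*((o + V(-1))*(O(0, 0) - 13)))*(-42) = ((38/35)*((23/5 - 1)*(1296*0 - 13)))*(-42) = ((38*(1/35))*(18*(0 - 13)/5))*(-42) = (38*((18/5)*(-13))/35)*(-42) = ((38/35)*(-234/5))*(-42) = -8892/175*(-42) = 53352/25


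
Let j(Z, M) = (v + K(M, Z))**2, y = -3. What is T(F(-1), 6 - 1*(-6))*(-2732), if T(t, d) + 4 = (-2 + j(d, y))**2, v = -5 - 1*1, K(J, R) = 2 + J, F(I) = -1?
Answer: -6024060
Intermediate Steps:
v = -6 (v = -5 - 1 = -6)
j(Z, M) = (-4 + M)**2 (j(Z, M) = (-6 + (2 + M))**2 = (-4 + M)**2)
T(t, d) = 2205 (T(t, d) = -4 + (-2 + (-4 - 3)**2)**2 = -4 + (-2 + (-7)**2)**2 = -4 + (-2 + 49)**2 = -4 + 47**2 = -4 + 2209 = 2205)
T(F(-1), 6 - 1*(-6))*(-2732) = 2205*(-2732) = -6024060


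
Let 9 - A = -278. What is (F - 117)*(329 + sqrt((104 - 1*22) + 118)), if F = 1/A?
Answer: -1578166/41 - 335780*sqrt(2)/287 ≈ -40146.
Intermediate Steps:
A = 287 (A = 9 - 1*(-278) = 9 + 278 = 287)
F = 1/287 ≈ 0.0034843
(F - 117)*(329 + sqrt((104 - 1*22) + 118)) = (1/287 - 117)*(329 + sqrt((104 - 1*22) + 118)) = -33578*(329 + sqrt((104 - 22) + 118))/287 = -33578*(329 + sqrt(82 + 118))/287 = -33578*(329 + sqrt(200))/287 = -33578*(329 + 10*sqrt(2))/287 = -1578166/41 - 335780*sqrt(2)/287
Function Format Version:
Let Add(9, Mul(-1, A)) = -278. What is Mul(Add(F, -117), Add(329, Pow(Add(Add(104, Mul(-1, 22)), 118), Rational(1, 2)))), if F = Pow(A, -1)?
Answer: Add(Rational(-1578166, 41), Mul(Rational(-335780, 287), Pow(2, Rational(1, 2)))) ≈ -40146.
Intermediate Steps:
A = 287 (A = Add(9, Mul(-1, -278)) = Add(9, 278) = 287)
F = Rational(1, 287) (F = Pow(287, -1) = Rational(1, 287) ≈ 0.0034843)
Mul(Add(F, -117), Add(329, Pow(Add(Add(104, Mul(-1, 22)), 118), Rational(1, 2)))) = Mul(Add(Rational(1, 287), -117), Add(329, Pow(Add(Add(104, Mul(-1, 22)), 118), Rational(1, 2)))) = Mul(Rational(-33578, 287), Add(329, Pow(Add(Add(104, -22), 118), Rational(1, 2)))) = Mul(Rational(-33578, 287), Add(329, Pow(Add(82, 118), Rational(1, 2)))) = Mul(Rational(-33578, 287), Add(329, Pow(200, Rational(1, 2)))) = Mul(Rational(-33578, 287), Add(329, Mul(10, Pow(2, Rational(1, 2))))) = Add(Rational(-1578166, 41), Mul(Rational(-335780, 287), Pow(2, Rational(1, 2))))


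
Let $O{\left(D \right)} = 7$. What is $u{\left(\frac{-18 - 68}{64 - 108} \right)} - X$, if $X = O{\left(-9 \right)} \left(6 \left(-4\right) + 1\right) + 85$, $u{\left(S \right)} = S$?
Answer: $\frac{1715}{22} \approx 77.955$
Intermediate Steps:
$X = -76$ ($X = 7 \left(6 \left(-4\right) + 1\right) + 85 = 7 \left(-24 + 1\right) + 85 = 7 \left(-23\right) + 85 = -161 + 85 = -76$)
$u{\left(\frac{-18 - 68}{64 - 108} \right)} - X = \frac{-18 - 68}{64 - 108} - -76 = - \frac{86}{-44} + 76 = \left(-86\right) \left(- \frac{1}{44}\right) + 76 = \frac{43}{22} + 76 = \frac{1715}{22}$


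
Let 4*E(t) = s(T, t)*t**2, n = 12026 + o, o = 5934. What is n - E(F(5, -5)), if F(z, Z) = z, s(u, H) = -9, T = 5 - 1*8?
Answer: 72065/4 ≈ 18016.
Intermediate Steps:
T = -3 (T = 5 - 8 = -3)
n = 17960 (n = 12026 + 5934 = 17960)
E(t) = -9*t**2/4 (E(t) = (-9*t**2)/4 = -9*t**2/4)
n - E(F(5, -5)) = 17960 - (-9)*5**2/4 = 17960 - (-9)*25/4 = 17960 - 1*(-225/4) = 17960 + 225/4 = 72065/4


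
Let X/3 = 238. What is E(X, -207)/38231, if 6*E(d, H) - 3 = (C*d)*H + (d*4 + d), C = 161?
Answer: -7930635/76462 ≈ -103.72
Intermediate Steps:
X = 714 (X = 3*238 = 714)
E(d, H) = 1/2 + 5*d/6 + 161*H*d/6 (E(d, H) = 1/2 + ((161*d)*H + (d*4 + d))/6 = 1/2 + (161*H*d + (4*d + d))/6 = 1/2 + (161*H*d + 5*d)/6 = 1/2 + (5*d + 161*H*d)/6 = 1/2 + (5*d/6 + 161*H*d/6) = 1/2 + 5*d/6 + 161*H*d/6)
E(X, -207)/38231 = (1/2 + (5/6)*714 + (161/6)*(-207)*714)/38231 = (1/2 + 595 - 3965913)*(1/38231) = -7930635/2*1/38231 = -7930635/76462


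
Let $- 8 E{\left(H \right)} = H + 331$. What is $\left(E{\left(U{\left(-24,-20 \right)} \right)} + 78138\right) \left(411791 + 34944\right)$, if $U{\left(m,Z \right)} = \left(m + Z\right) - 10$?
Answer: $\frac{279132089845}{8} \approx 3.4891 \cdot 10^{10}$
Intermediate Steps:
$U{\left(m,Z \right)} = -10 + Z + m$ ($U{\left(m,Z \right)} = \left(Z + m\right) - 10 = -10 + Z + m$)
$E{\left(H \right)} = - \frac{331}{8} - \frac{H}{8}$ ($E{\left(H \right)} = - \frac{H + 331}{8} = - \frac{331 + H}{8} = - \frac{331}{8} - \frac{H}{8}$)
$\left(E{\left(U{\left(-24,-20 \right)} \right)} + 78138\right) \left(411791 + 34944\right) = \left(\left(- \frac{331}{8} - \frac{-10 - 20 - 24}{8}\right) + 78138\right) \left(411791 + 34944\right) = \left(\left(- \frac{331}{8} - - \frac{27}{4}\right) + 78138\right) 446735 = \left(\left(- \frac{331}{8} + \frac{27}{4}\right) + 78138\right) 446735 = \left(- \frac{277}{8} + 78138\right) 446735 = \frac{624827}{8} \cdot 446735 = \frac{279132089845}{8}$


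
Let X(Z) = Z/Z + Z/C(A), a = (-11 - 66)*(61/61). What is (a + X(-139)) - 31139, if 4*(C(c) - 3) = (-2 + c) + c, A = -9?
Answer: -62291/2 ≈ -31146.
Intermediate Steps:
C(c) = 5/2 + c/2 (C(c) = 3 + ((-2 + c) + c)/4 = 3 + (-2 + 2*c)/4 = 3 + (-½ + c/2) = 5/2 + c/2)
a = -77 (a = -4697/61 = -77*1 = -77)
X(Z) = 1 - Z/2 (X(Z) = Z/Z + Z/(5/2 + (½)*(-9)) = 1 + Z/(5/2 - 9/2) = 1 + Z/(-2) = 1 + Z*(-½) = 1 - Z/2)
(a + X(-139)) - 31139 = (-77 + (1 - ½*(-139))) - 31139 = (-77 + (1 + 139/2)) - 31139 = (-77 + 141/2) - 31139 = -13/2 - 31139 = -62291/2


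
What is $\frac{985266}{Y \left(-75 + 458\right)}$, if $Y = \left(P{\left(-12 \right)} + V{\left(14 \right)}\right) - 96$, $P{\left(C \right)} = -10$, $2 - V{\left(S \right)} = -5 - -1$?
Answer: $- \frac{492633}{19150} \approx -25.725$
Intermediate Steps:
$V{\left(S \right)} = 6$ ($V{\left(S \right)} = 2 - \left(-5 - -1\right) = 2 - \left(-5 + 1\right) = 2 - -4 = 2 + 4 = 6$)
$Y = -100$ ($Y = \left(-10 + 6\right) - 96 = -4 - 96 = -100$)
$\frac{985266}{Y \left(-75 + 458\right)} = \frac{985266}{\left(-100\right) \left(-75 + 458\right)} = \frac{985266}{\left(-100\right) 383} = \frac{985266}{-38300} = 985266 \left(- \frac{1}{38300}\right) = - \frac{492633}{19150}$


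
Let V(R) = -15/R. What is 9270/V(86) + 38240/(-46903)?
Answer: -2492838884/46903 ≈ -53149.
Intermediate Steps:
9270/V(86) + 38240/(-46903) = 9270/((-15/86)) + 38240/(-46903) = 9270/((-15*1/86)) + 38240*(-1/46903) = 9270/(-15/86) - 38240/46903 = 9270*(-86/15) - 38240/46903 = -53148 - 38240/46903 = -2492838884/46903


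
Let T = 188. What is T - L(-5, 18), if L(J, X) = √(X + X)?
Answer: 182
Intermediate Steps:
L(J, X) = √2*√X (L(J, X) = √(2*X) = √2*√X)
T - L(-5, 18) = 188 - √2*√18 = 188 - √2*3*√2 = 188 - 1*6 = 188 - 6 = 182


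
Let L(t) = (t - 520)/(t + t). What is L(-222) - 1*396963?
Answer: -88125415/222 ≈ -3.9696e+5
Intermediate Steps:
L(t) = (-520 + t)/(2*t) (L(t) = (-520 + t)/((2*t)) = (-520 + t)*(1/(2*t)) = (-520 + t)/(2*t))
L(-222) - 1*396963 = (1/2)*(-520 - 222)/(-222) - 1*396963 = (1/2)*(-1/222)*(-742) - 396963 = 371/222 - 396963 = -88125415/222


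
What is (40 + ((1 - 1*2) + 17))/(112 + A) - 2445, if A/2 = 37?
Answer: -227357/93 ≈ -2444.7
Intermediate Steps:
A = 74 (A = 2*37 = 74)
(40 + ((1 - 1*2) + 17))/(112 + A) - 2445 = (40 + ((1 - 1*2) + 17))/(112 + 74) - 2445 = (40 + ((1 - 2) + 17))/186 - 2445 = (40 + (-1 + 17))/186 - 2445 = (40 + 16)/186 - 2445 = (1/186)*56 - 2445 = 28/93 - 2445 = -227357/93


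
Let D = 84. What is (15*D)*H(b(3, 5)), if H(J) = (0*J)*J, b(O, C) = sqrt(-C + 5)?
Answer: 0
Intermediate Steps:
b(O, C) = sqrt(5 - C)
H(J) = 0 (H(J) = 0*J = 0)
(15*D)*H(b(3, 5)) = (15*84)*0 = 1260*0 = 0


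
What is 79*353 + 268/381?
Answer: 10625215/381 ≈ 27888.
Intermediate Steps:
79*353 + 268/381 = 27887 + 268*(1/381) = 27887 + 268/381 = 10625215/381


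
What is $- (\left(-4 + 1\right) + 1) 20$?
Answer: $40$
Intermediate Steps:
$- (\left(-4 + 1\right) + 1) 20 = - (-3 + 1) 20 = \left(-1\right) \left(-2\right) 20 = 2 \cdot 20 = 40$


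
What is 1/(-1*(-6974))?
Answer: 1/6974 ≈ 0.00014339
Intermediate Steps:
1/(-1*(-6974)) = 1/6974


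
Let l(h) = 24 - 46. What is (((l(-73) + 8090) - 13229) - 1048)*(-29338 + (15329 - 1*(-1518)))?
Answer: 77556619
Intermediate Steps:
l(h) = -22
(((l(-73) + 8090) - 13229) - 1048)*(-29338 + (15329 - 1*(-1518))) = (((-22 + 8090) - 13229) - 1048)*(-29338 + (15329 - 1*(-1518))) = ((8068 - 13229) - 1048)*(-29338 + (15329 + 1518)) = (-5161 - 1048)*(-29338 + 16847) = -6209*(-12491) = 77556619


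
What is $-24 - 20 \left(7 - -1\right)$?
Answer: $-184$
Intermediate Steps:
$-24 - 20 \left(7 - -1\right) = -24 - 20 \left(7 + 1\right) = -24 - 160 = -184$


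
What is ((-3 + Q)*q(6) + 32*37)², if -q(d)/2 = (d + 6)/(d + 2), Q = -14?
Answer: 1525225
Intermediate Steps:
q(d) = -2*(6 + d)/(2 + d) (q(d) = -2*(d + 6)/(d + 2) = -2*(6 + d)/(2 + d))
((-3 + Q)*q(6) + 32*37)² = ((-3 - 14)*(2*(-6 - 1*6)/(2 + 6)) + 32*37)² = (-34*(-6 - 6)/8 + 1184)² = (-34*(-12)/8 + 1184)² = (-17*(-3) + 1184)² = (51 + 1184)² = 1235² = 1525225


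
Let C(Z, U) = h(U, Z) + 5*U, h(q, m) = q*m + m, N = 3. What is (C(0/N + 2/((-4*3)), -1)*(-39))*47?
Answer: 9165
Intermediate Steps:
h(q, m) = m + m*q (h(q, m) = m*q + m = m + m*q)
C(Z, U) = 5*U + Z*(1 + U) (C(Z, U) = Z*(1 + U) + 5*U = 5*U + Z*(1 + U))
(C(0/N + 2/((-4*3)), -1)*(-39))*47 = ((5*(-1) + (0/3 + 2/((-4*3)))*(1 - 1))*(-39))*47 = ((-5 + (0*(1/3) + 2/(-12))*0)*(-39))*47 = ((-5 + (0 + 2*(-1/12))*0)*(-39))*47 = ((-5 + (0 - 1/6)*0)*(-39))*47 = ((-5 - 1/6*0)*(-39))*47 = ((-5 + 0)*(-39))*47 = -5*(-39)*47 = 195*47 = 9165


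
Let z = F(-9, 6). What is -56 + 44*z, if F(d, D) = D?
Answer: 208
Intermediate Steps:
z = 6
-56 + 44*z = -56 + 44*6 = -56 + 264 = 208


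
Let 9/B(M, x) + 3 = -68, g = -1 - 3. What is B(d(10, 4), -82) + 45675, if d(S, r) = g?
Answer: 3242916/71 ≈ 45675.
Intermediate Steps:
g = -4
d(S, r) = -4
B(M, x) = -9/71 (B(M, x) = 9/(-3 - 68) = 9/(-71) = 9*(-1/71) = -9/71)
B(d(10, 4), -82) + 45675 = -9/71 + 45675 = 3242916/71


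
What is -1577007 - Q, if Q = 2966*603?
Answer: -3365505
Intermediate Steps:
Q = 1788498
-1577007 - Q = -1577007 - 1*1788498 = -1577007 - 1788498 = -3365505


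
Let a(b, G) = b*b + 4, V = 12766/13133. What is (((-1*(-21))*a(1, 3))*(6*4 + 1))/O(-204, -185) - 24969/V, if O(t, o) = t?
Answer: -11154792943/434044 ≈ -25700.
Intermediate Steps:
V = 12766/13133 (V = 12766*(1/13133) = 12766/13133 ≈ 0.97206)
a(b, G) = 4 + b**2 (a(b, G) = b**2 + 4 = 4 + b**2)
(((-1*(-21))*a(1, 3))*(6*4 + 1))/O(-204, -185) - 24969/V = (((-1*(-21))*(4 + 1**2))*(6*4 + 1))/(-204) - 24969/12766/13133 = ((21*(4 + 1))*(24 + 1))*(-1/204) - 24969*13133/12766 = ((21*5)*25)*(-1/204) - 327917877/12766 = (105*25)*(-1/204) - 327917877/12766 = 2625*(-1/204) - 327917877/12766 = -875/68 - 327917877/12766 = -11154792943/434044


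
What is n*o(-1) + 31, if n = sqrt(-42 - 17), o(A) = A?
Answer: 31 - I*sqrt(59) ≈ 31.0 - 7.6811*I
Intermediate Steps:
n = I*sqrt(59) (n = sqrt(-59) = I*sqrt(59) ≈ 7.6811*I)
n*o(-1) + 31 = (I*sqrt(59))*(-1) + 31 = -I*sqrt(59) + 31 = 31 - I*sqrt(59)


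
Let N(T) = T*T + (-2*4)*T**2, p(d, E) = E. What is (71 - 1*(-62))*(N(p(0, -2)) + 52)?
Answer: 3192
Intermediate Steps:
N(T) = -7*T**2 (N(T) = T**2 - 8*T**2 = -7*T**2)
(71 - 1*(-62))*(N(p(0, -2)) + 52) = (71 - 1*(-62))*(-7*(-2)**2 + 52) = (71 + 62)*(-7*4 + 52) = 133*(-28 + 52) = 133*24 = 3192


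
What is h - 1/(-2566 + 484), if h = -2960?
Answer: -6162719/2082 ≈ -2960.0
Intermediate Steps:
h - 1/(-2566 + 484) = -2960 - 1/(-2566 + 484) = -2960 - 1/(-2082) = -2960 - 1*(-1/2082) = -2960 + 1/2082 = -6162719/2082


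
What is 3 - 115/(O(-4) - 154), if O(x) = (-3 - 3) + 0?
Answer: 119/32 ≈ 3.7188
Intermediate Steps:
O(x) = -6 (O(x) = -6 + 0 = -6)
3 - 115/(O(-4) - 154) = 3 - 115/(-6 - 154) = 3 - 115/(-160) = 3 - 115*(-1/160) = 3 + 23/32 = 119/32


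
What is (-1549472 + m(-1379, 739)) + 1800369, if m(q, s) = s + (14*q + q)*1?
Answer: 230951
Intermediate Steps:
m(q, s) = s + 15*q (m(q, s) = s + (15*q)*1 = s + 15*q)
(-1549472 + m(-1379, 739)) + 1800369 = (-1549472 + (739 + 15*(-1379))) + 1800369 = (-1549472 + (739 - 20685)) + 1800369 = (-1549472 - 19946) + 1800369 = -1569418 + 1800369 = 230951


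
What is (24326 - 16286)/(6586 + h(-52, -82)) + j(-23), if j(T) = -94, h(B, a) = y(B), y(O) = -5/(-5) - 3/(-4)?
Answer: -2444834/26351 ≈ -92.780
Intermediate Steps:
y(O) = 7/4 (y(O) = -5*(-⅕) - 3*(-¼) = 1 + ¾ = 7/4)
h(B, a) = 7/4
(24326 - 16286)/(6586 + h(-52, -82)) + j(-23) = (24326 - 16286)/(6586 + 7/4) - 94 = 8040/(26351/4) - 94 = 8040*(4/26351) - 94 = 32160/26351 - 94 = -2444834/26351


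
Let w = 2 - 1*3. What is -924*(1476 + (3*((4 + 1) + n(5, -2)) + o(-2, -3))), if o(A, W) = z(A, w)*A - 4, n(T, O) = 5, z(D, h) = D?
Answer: -1391544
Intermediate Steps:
w = -1 (w = 2 - 3 = -1)
o(A, W) = -4 + A² (o(A, W) = A*A - 4 = A² - 4 = -4 + A²)
-924*(1476 + (3*((4 + 1) + n(5, -2)) + o(-2, -3))) = -924*(1476 + (3*((4 + 1) + 5) + (-4 + (-2)²))) = -924*(1476 + (3*(5 + 5) + (-4 + 4))) = -924*(1476 + (3*10 + 0)) = -924*(1476 + (30 + 0)) = -924*(1476 + 30) = -924*1506 = -1391544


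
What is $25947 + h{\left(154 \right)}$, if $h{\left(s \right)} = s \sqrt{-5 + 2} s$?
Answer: $25947 + 23716 i \sqrt{3} \approx 25947.0 + 41077.0 i$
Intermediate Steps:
$h{\left(s \right)} = i \sqrt{3} s^{2}$ ($h{\left(s \right)} = s \sqrt{-3} s = s i \sqrt{3} s = i s \sqrt{3} s = i \sqrt{3} s^{2}$)
$25947 + h{\left(154 \right)} = 25947 + i \sqrt{3} \cdot 154^{2} = 25947 + i \sqrt{3} \cdot 23716 = 25947 + 23716 i \sqrt{3}$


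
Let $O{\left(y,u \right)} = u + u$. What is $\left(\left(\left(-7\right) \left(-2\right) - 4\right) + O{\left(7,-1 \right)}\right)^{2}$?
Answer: $64$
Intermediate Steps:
$O{\left(y,u \right)} = 2 u$
$\left(\left(\left(-7\right) \left(-2\right) - 4\right) + O{\left(7,-1 \right)}\right)^{2} = \left(\left(\left(-7\right) \left(-2\right) - 4\right) + 2 \left(-1\right)\right)^{2} = \left(\left(14 - 4\right) - 2\right)^{2} = \left(10 - 2\right)^{2} = 8^{2} = 64$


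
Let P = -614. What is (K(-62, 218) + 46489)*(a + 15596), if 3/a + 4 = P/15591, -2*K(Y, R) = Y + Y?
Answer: 45720442411365/62978 ≈ 7.2598e+8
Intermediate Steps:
K(Y, R) = -Y (K(Y, R) = -(Y + Y)/2 = -Y)
a = -46773/62978 (a = 3/(-4 - 614/15591) = 3/(-62978/15591) = 3*(-15591/62978) = -46773/62978 ≈ -0.74269)
(K(-62, 218) + 46489)*(a + 15596) = (-1*(-62) + 46489)*(-46773/62978 + 15596) = (62 + 46489)*(982158115/62978) = 46551*(982158115/62978) = 45720442411365/62978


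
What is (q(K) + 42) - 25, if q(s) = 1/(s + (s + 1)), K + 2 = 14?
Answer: 426/25 ≈ 17.040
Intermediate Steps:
K = 12 (K = -2 + 14 = 12)
q(s) = 1/(1 + 2*s) (q(s) = 1/(s + (1 + s)) = 1/(1 + 2*s))
(q(K) + 42) - 25 = (1/(1 + 2*12) + 42) - 25 = (1/(1 + 24) + 42) - 25 = (1/25 + 42) - 25 = 1051/25 - 25 = 426/25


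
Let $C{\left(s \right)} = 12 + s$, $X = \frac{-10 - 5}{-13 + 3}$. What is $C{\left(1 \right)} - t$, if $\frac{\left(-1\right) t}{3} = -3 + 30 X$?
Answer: $139$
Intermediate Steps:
$X = \frac{3}{2}$ ($X = - \frac{15}{-10} = \left(-15\right) \left(- \frac{1}{10}\right) = \frac{3}{2} \approx 1.5$)
$t = -126$ ($t = - 3 \left(-3 + 30 \cdot \frac{3}{2}\right) = - 3 \left(-3 + 45\right) = \left(-3\right) 42 = -126$)
$C{\left(1 \right)} - t = \left(12 + 1\right) - -126 = 13 + 126 = 139$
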